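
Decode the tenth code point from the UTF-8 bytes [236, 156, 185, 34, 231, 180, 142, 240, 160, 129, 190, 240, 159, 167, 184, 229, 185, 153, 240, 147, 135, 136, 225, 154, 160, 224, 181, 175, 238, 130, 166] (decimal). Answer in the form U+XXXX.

Offset 0: leading byte 0xEC = 11101100 → 3-byte char #1 = EC 9C B9.
Offset 3: leading byte 0x22 = 00100010 → 1-byte char #2 = 22.
Offset 4: leading byte 0xE7 = 11100111 → 3-byte char #3 = E7 B4 8E.
Offset 7: leading byte 0xF0 = 11110000 → 4-byte char #4 = F0 A0 81 BE.
Offset 11: leading byte 0xF0 = 11110000 → 4-byte char #5 = F0 9F A7 B8.
Offset 15: leading byte 0xE5 = 11100101 → 3-byte char #6 = E5 B9 99.
Offset 18: leading byte 0xF0 = 11110000 → 4-byte char #7 = F0 93 87 88.
Offset 22: leading byte 0xE1 = 11100001 → 3-byte char #8 = E1 9A A0.
Offset 25: leading byte 0xE0 = 11100000 → 3-byte char #9 = E0 B5 AF.
Offset 28: leading byte 0xEE = 11101110 → 3-byte char #10 = EE 82 A6.
Leading byte 0xEE = 11101110 matches 1110xxxx → 3-byte sequence.
Byte 1: 0xEE = 11101110, payload 1110 (4 bits).
Byte 2: 0x82 = 10000010 (10xxxxxx ✓), payload 000010.
Byte 3: 0xA6 = 10100110 (10xxxxxx ✓), payload 100110.
Concatenate: 1110000010100110 = 0xE0A6 (16 bits → U+E0A6).

U+E0A6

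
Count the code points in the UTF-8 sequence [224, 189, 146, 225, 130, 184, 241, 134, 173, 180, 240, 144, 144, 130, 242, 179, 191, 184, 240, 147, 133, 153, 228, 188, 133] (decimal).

7

Byte at offset 0: 0xE0 = 11100000 → 3-byte char (#1). Advance 3.
Byte at offset 3: 0xE1 = 11100001 → 3-byte char (#2). Advance 3.
Byte at offset 6: 0xF1 = 11110001 → 4-byte char (#3). Advance 4.
Byte at offset 10: 0xF0 = 11110000 → 4-byte char (#4). Advance 4.
Byte at offset 14: 0xF2 = 11110010 → 4-byte char (#5). Advance 4.
Byte at offset 18: 0xF0 = 11110000 → 4-byte char (#6). Advance 4.
Byte at offset 22: 0xE4 = 11100100 → 3-byte char (#7). Advance 3.
Reached end at offset 25 after 7 code points.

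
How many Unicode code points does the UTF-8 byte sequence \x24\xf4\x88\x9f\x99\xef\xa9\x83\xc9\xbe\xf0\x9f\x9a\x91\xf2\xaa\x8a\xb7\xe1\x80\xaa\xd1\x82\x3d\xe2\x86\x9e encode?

Byte at offset 0: 0x24 = 00100100 → 1-byte char (#1). Advance 1.
Byte at offset 1: 0xF4 = 11110100 → 4-byte char (#2). Advance 4.
Byte at offset 5: 0xEF = 11101111 → 3-byte char (#3). Advance 3.
Byte at offset 8: 0xC9 = 11001001 → 2-byte char (#4). Advance 2.
Byte at offset 10: 0xF0 = 11110000 → 4-byte char (#5). Advance 4.
Byte at offset 14: 0xF2 = 11110010 → 4-byte char (#6). Advance 4.
Byte at offset 18: 0xE1 = 11100001 → 3-byte char (#7). Advance 3.
Byte at offset 21: 0xD1 = 11010001 → 2-byte char (#8). Advance 2.
Byte at offset 23: 0x3D = 00111101 → 1-byte char (#9). Advance 1.
Byte at offset 24: 0xE2 = 11100010 → 3-byte char (#10). Advance 3.
Reached end at offset 27 after 10 code points.

10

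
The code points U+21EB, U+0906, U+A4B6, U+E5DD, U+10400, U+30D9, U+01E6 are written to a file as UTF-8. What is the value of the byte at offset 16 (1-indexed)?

1-indexed offset 16 is 0-indexed offset 15.
U+21EB → 3-byte form E2 87 AB at offsets 0–2.
U+0906 → 3-byte form E0 A4 86 at offsets 3–5.
U+A4B6 → 3-byte form EA 92 B6 at offsets 6–8.
U+E5DD → 3-byte form EE 97 9D at offsets 9–11.
U+10400 → 4-byte form F0 90 90 80 at offsets 12–15.
Offset 15 falls in char 5's range; it's byte 4 of F0 90 90 80 = 0x80.

0x80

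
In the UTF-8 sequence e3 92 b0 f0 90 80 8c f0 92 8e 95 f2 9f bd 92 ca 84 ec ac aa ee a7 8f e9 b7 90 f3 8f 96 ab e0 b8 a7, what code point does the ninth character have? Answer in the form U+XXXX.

Offset 0: leading byte 0xE3 = 11100011 → 3-byte char #1 = E3 92 B0.
Offset 3: leading byte 0xF0 = 11110000 → 4-byte char #2 = F0 90 80 8C.
Offset 7: leading byte 0xF0 = 11110000 → 4-byte char #3 = F0 92 8E 95.
Offset 11: leading byte 0xF2 = 11110010 → 4-byte char #4 = F2 9F BD 92.
Offset 15: leading byte 0xCA = 11001010 → 2-byte char #5 = CA 84.
Offset 17: leading byte 0xEC = 11101100 → 3-byte char #6 = EC AC AA.
Offset 20: leading byte 0xEE = 11101110 → 3-byte char #7 = EE A7 8F.
Offset 23: leading byte 0xE9 = 11101001 → 3-byte char #8 = E9 B7 90.
Offset 26: leading byte 0xF3 = 11110011 → 4-byte char #9 = F3 8F 96 AB.
Leading byte 0xF3 = 11110011 matches 11110xxx → 4-byte sequence.
Byte 1: 0xF3 = 11110011, payload 011 (3 bits).
Byte 2: 0x8F = 10001111 (10xxxxxx ✓), payload 001111.
Byte 3: 0x96 = 10010110 (10xxxxxx ✓), payload 010110.
Byte 4: 0xAB = 10101011 (10xxxxxx ✓), payload 101011.
Concatenate: 011001111010110101011 = 0xCF5AB (21 bits → U+CF5AB).

U+CF5AB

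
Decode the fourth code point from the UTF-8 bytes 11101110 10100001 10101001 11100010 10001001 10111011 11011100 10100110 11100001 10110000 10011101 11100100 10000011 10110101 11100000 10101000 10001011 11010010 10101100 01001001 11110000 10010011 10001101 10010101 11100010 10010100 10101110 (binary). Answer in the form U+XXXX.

U+1C1D

Offset 0: leading byte 0xEE = 11101110 → 3-byte char #1 = EE A1 A9.
Offset 3: leading byte 0xE2 = 11100010 → 3-byte char #2 = E2 89 BB.
Offset 6: leading byte 0xDC = 11011100 → 2-byte char #3 = DC A6.
Offset 8: leading byte 0xE1 = 11100001 → 3-byte char #4 = E1 B0 9D.
Leading byte 0xE1 = 11100001 matches 1110xxxx → 3-byte sequence.
Byte 1: 0xE1 = 11100001, payload 0001 (4 bits).
Byte 2: 0xB0 = 10110000 (10xxxxxx ✓), payload 110000.
Byte 3: 0x9D = 10011101 (10xxxxxx ✓), payload 011101.
Concatenate: 0001110000011101 = 0x1C1D (16 bits → U+1C1D).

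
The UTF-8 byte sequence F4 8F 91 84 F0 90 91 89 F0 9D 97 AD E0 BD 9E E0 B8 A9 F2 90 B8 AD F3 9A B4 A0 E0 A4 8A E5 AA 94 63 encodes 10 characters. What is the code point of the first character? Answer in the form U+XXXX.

U+10F444

Offset 0: leading byte 0xF4 = 11110100 → 4-byte char #1 = F4 8F 91 84.
Leading byte 0xF4 = 11110100 matches 11110xxx → 4-byte sequence.
Byte 1: 0xF4 = 11110100, payload 100 (3 bits).
Byte 2: 0x8F = 10001111 (10xxxxxx ✓), payload 001111.
Byte 3: 0x91 = 10010001 (10xxxxxx ✓), payload 010001.
Byte 4: 0x84 = 10000100 (10xxxxxx ✓), payload 000100.
Concatenate: 100001111010001000100 = 0x10F444 (21 bits → U+10F444).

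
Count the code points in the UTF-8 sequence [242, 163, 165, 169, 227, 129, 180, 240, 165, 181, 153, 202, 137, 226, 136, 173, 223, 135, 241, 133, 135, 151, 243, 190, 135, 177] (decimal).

Byte at offset 0: 0xF2 = 11110010 → 4-byte char (#1). Advance 4.
Byte at offset 4: 0xE3 = 11100011 → 3-byte char (#2). Advance 3.
Byte at offset 7: 0xF0 = 11110000 → 4-byte char (#3). Advance 4.
Byte at offset 11: 0xCA = 11001010 → 2-byte char (#4). Advance 2.
Byte at offset 13: 0xE2 = 11100010 → 3-byte char (#5). Advance 3.
Byte at offset 16: 0xDF = 11011111 → 2-byte char (#6). Advance 2.
Byte at offset 18: 0xF1 = 11110001 → 4-byte char (#7). Advance 4.
Byte at offset 22: 0xF3 = 11110011 → 4-byte char (#8). Advance 4.
Reached end at offset 26 after 8 code points.

8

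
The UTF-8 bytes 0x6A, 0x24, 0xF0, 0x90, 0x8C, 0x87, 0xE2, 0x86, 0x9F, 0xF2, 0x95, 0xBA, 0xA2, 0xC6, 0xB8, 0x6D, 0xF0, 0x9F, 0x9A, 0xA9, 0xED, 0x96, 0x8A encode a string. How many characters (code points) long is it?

Byte at offset 0: 0x6A = 01101010 → 1-byte char (#1). Advance 1.
Byte at offset 1: 0x24 = 00100100 → 1-byte char (#2). Advance 1.
Byte at offset 2: 0xF0 = 11110000 → 4-byte char (#3). Advance 4.
Byte at offset 6: 0xE2 = 11100010 → 3-byte char (#4). Advance 3.
Byte at offset 9: 0xF2 = 11110010 → 4-byte char (#5). Advance 4.
Byte at offset 13: 0xC6 = 11000110 → 2-byte char (#6). Advance 2.
Byte at offset 15: 0x6D = 01101101 → 1-byte char (#7). Advance 1.
Byte at offset 16: 0xF0 = 11110000 → 4-byte char (#8). Advance 4.
Byte at offset 20: 0xED = 11101101 → 3-byte char (#9). Advance 3.
Reached end at offset 23 after 9 code points.

9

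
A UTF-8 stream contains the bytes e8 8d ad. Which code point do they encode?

U+836D

Leading byte 0xE8 = 11101000 matches 1110xxxx → 3-byte sequence.
Byte 1: 0xE8 = 11101000, payload 1000 (4 bits).
Byte 2: 0x8D = 10001101 (10xxxxxx ✓), payload 001101.
Byte 3: 0xAD = 10101101 (10xxxxxx ✓), payload 101101.
Concatenate: 1000001101101101 = 0x836D (16 bits → U+836D).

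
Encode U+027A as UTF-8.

U+027A = 0x27A = 634 decimal. In range U+0080–U+07FF → 2-byte form: 110xxxxx 10xxxxxx.
Binary (11 bits): 01001111010.
Split 5+6: 01001 | 111010.
Byte 1: 11001001 = 0xC9.
Byte 2: 10111010 = 0xBA.

C9 BA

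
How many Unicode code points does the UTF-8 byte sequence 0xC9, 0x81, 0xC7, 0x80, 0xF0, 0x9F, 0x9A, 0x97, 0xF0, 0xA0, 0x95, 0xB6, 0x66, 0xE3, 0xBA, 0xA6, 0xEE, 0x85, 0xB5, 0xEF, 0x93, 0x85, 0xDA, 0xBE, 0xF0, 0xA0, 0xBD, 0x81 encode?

10

Byte at offset 0: 0xC9 = 11001001 → 2-byte char (#1). Advance 2.
Byte at offset 2: 0xC7 = 11000111 → 2-byte char (#2). Advance 2.
Byte at offset 4: 0xF0 = 11110000 → 4-byte char (#3). Advance 4.
Byte at offset 8: 0xF0 = 11110000 → 4-byte char (#4). Advance 4.
Byte at offset 12: 0x66 = 01100110 → 1-byte char (#5). Advance 1.
Byte at offset 13: 0xE3 = 11100011 → 3-byte char (#6). Advance 3.
Byte at offset 16: 0xEE = 11101110 → 3-byte char (#7). Advance 3.
Byte at offset 19: 0xEF = 11101111 → 3-byte char (#8). Advance 3.
Byte at offset 22: 0xDA = 11011010 → 2-byte char (#9). Advance 2.
Byte at offset 24: 0xF0 = 11110000 → 4-byte char (#10). Advance 4.
Reached end at offset 28 after 10 code points.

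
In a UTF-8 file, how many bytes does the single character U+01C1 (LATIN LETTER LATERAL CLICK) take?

2

U+01C1 = 0x1C1. UTF-8 uses 1 byte below 0x80, 2 below 0x800, 3 below 0x10000, 4 up to 0x10FFFF. 0x1C1 is in U+0080–U+07FF → 2 bytes.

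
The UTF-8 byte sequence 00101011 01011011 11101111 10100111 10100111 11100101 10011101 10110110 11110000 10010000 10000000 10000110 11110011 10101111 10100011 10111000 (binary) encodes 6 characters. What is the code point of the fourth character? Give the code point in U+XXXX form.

Offset 0: leading byte 0x2B = 00101011 → 1-byte char #1 = 2B.
Offset 1: leading byte 0x5B = 01011011 → 1-byte char #2 = 5B.
Offset 2: leading byte 0xEF = 11101111 → 3-byte char #3 = EF A7 A7.
Offset 5: leading byte 0xE5 = 11100101 → 3-byte char #4 = E5 9D B6.
Leading byte 0xE5 = 11100101 matches 1110xxxx → 3-byte sequence.
Byte 1: 0xE5 = 11100101, payload 0101 (4 bits).
Byte 2: 0x9D = 10011101 (10xxxxxx ✓), payload 011101.
Byte 3: 0xB6 = 10110110 (10xxxxxx ✓), payload 110110.
Concatenate: 0101011101110110 = 0x5776 (16 bits → U+5776).

U+5776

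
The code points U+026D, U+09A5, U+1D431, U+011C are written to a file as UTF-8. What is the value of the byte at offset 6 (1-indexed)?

0xF0

1-indexed offset 6 is 0-indexed offset 5.
U+026D → 2-byte form C9 AD at offsets 0–1.
U+09A5 → 3-byte form E0 A6 A5 at offsets 2–4.
U+1D431 → 4-byte form F0 9D 90 B1 at offsets 5–8.
Offset 5 falls in char 3's range; it's byte 1 of F0 9D 90 B1 = 0xF0.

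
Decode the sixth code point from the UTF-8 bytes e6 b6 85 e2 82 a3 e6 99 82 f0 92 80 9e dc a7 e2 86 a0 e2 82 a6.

Offset 0: leading byte 0xE6 = 11100110 → 3-byte char #1 = E6 B6 85.
Offset 3: leading byte 0xE2 = 11100010 → 3-byte char #2 = E2 82 A3.
Offset 6: leading byte 0xE6 = 11100110 → 3-byte char #3 = E6 99 82.
Offset 9: leading byte 0xF0 = 11110000 → 4-byte char #4 = F0 92 80 9E.
Offset 13: leading byte 0xDC = 11011100 → 2-byte char #5 = DC A7.
Offset 15: leading byte 0xE2 = 11100010 → 3-byte char #6 = E2 86 A0.
Leading byte 0xE2 = 11100010 matches 1110xxxx → 3-byte sequence.
Byte 1: 0xE2 = 11100010, payload 0010 (4 bits).
Byte 2: 0x86 = 10000110 (10xxxxxx ✓), payload 000110.
Byte 3: 0xA0 = 10100000 (10xxxxxx ✓), payload 100000.
Concatenate: 0010000110100000 = 0x21A0 (16 bits → U+21A0).

U+21A0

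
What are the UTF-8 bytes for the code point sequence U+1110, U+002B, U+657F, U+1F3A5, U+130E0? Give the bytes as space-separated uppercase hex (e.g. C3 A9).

U+1110: 3-byte form → E1 84 90.
U+002B: 1-byte form → 2B.
U+657F: 3-byte form → E6 95 BF.
U+1F3A5: 4-byte form → F0 9F 8E A5.
U+130E0: 4-byte form → F0 93 83 A0.
Concatenated (15 bytes): E1 84 90 2B E6 95 BF F0 9F 8E A5 F0 93 83 A0.

E1 84 90 2B E6 95 BF F0 9F 8E A5 F0 93 83 A0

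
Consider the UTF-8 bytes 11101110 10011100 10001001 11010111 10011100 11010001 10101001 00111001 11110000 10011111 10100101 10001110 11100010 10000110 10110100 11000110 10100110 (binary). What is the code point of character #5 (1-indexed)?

U+1F94E

Offset 0: leading byte 0xEE = 11101110 → 3-byte char #1 = EE 9C 89.
Offset 3: leading byte 0xD7 = 11010111 → 2-byte char #2 = D7 9C.
Offset 5: leading byte 0xD1 = 11010001 → 2-byte char #3 = D1 A9.
Offset 7: leading byte 0x39 = 00111001 → 1-byte char #4 = 39.
Offset 8: leading byte 0xF0 = 11110000 → 4-byte char #5 = F0 9F A5 8E.
Leading byte 0xF0 = 11110000 matches 11110xxx → 4-byte sequence.
Byte 1: 0xF0 = 11110000, payload 000 (3 bits).
Byte 2: 0x9F = 10011111 (10xxxxxx ✓), payload 011111.
Byte 3: 0xA5 = 10100101 (10xxxxxx ✓), payload 100101.
Byte 4: 0x8E = 10001110 (10xxxxxx ✓), payload 001110.
Concatenate: 000011111100101001110 = 0x1F94E (21 bits → U+1F94E).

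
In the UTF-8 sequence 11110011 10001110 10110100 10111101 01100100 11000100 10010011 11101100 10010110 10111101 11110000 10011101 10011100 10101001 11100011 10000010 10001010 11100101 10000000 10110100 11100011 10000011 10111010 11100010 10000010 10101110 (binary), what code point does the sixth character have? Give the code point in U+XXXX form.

Offset 0: leading byte 0xF3 = 11110011 → 4-byte char #1 = F3 8E B4 BD.
Offset 4: leading byte 0x64 = 01100100 → 1-byte char #2 = 64.
Offset 5: leading byte 0xC4 = 11000100 → 2-byte char #3 = C4 93.
Offset 7: leading byte 0xEC = 11101100 → 3-byte char #4 = EC 96 BD.
Offset 10: leading byte 0xF0 = 11110000 → 4-byte char #5 = F0 9D 9C A9.
Offset 14: leading byte 0xE3 = 11100011 → 3-byte char #6 = E3 82 8A.
Leading byte 0xE3 = 11100011 matches 1110xxxx → 3-byte sequence.
Byte 1: 0xE3 = 11100011, payload 0011 (4 bits).
Byte 2: 0x82 = 10000010 (10xxxxxx ✓), payload 000010.
Byte 3: 0x8A = 10001010 (10xxxxxx ✓), payload 001010.
Concatenate: 0011000010001010 = 0x308A (16 bits → U+308A).

U+308A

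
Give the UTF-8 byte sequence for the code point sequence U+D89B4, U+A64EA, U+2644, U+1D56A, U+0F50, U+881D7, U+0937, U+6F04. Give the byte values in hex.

U+D89B4: 4-byte form → F3 98 A6 B4.
U+A64EA: 4-byte form → F2 A6 93 AA.
U+2644: 3-byte form → E2 99 84.
U+1D56A: 4-byte form → F0 9D 95 AA.
U+0F50: 3-byte form → E0 BD 90.
U+881D7: 4-byte form → F2 88 87 97.
U+0937: 3-byte form → E0 A4 B7.
U+6F04: 3-byte form → E6 BC 84.
Concatenated (28 bytes): F3 98 A6 B4 F2 A6 93 AA E2 99 84 F0 9D 95 AA E0 BD 90 F2 88 87 97 E0 A4 B7 E6 BC 84.

F3 98 A6 B4 F2 A6 93 AA E2 99 84 F0 9D 95 AA E0 BD 90 F2 88 87 97 E0 A4 B7 E6 BC 84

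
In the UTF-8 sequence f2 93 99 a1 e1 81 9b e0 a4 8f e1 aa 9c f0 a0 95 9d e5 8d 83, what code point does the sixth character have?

U+5343

Offset 0: leading byte 0xF2 = 11110010 → 4-byte char #1 = F2 93 99 A1.
Offset 4: leading byte 0xE1 = 11100001 → 3-byte char #2 = E1 81 9B.
Offset 7: leading byte 0xE0 = 11100000 → 3-byte char #3 = E0 A4 8F.
Offset 10: leading byte 0xE1 = 11100001 → 3-byte char #4 = E1 AA 9C.
Offset 13: leading byte 0xF0 = 11110000 → 4-byte char #5 = F0 A0 95 9D.
Offset 17: leading byte 0xE5 = 11100101 → 3-byte char #6 = E5 8D 83.
Leading byte 0xE5 = 11100101 matches 1110xxxx → 3-byte sequence.
Byte 1: 0xE5 = 11100101, payload 0101 (4 bits).
Byte 2: 0x8D = 10001101 (10xxxxxx ✓), payload 001101.
Byte 3: 0x83 = 10000011 (10xxxxxx ✓), payload 000011.
Concatenate: 0101001101000011 = 0x5343 (16 bits → U+5343).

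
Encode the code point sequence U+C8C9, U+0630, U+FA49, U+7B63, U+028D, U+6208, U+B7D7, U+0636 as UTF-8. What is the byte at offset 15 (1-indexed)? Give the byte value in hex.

1-indexed offset 15 is 0-indexed offset 14.
U+C8C9 → 3-byte form EC A3 89 at offsets 0–2.
U+0630 → 2-byte form D8 B0 at offsets 3–4.
U+FA49 → 3-byte form EF A9 89 at offsets 5–7.
U+7B63 → 3-byte form E7 AD A3 at offsets 8–10.
U+028D → 2-byte form CA 8D at offsets 11–12.
U+6208 → 3-byte form E6 88 88 at offsets 13–15.
Offset 14 falls in char 6's range; it's byte 2 of E6 88 88 = 0x88.

0x88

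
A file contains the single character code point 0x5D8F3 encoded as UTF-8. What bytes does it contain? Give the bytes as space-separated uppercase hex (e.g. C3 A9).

F1 9D A3 B3

U+5D8F3 = 0x5D8F3 = 383219 decimal. In range U+10000–U+10FFFF → 4-byte form: 11110xxx 10xxxxxx 10xxxxxx 10xxxxxx.
Binary (21 bits): 001011101100011110011.
Split 3+6+6+6: 001 | 011101 | 100011 | 110011.
Byte 1: 11110001 = 0xF1.
Byte 2: 10011101 = 0x9D.
Byte 3: 10100011 = 0xA3.
Byte 4: 10110011 = 0xB3.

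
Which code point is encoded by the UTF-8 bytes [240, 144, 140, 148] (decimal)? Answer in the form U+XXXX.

Leading byte 0xF0 = 11110000 matches 11110xxx → 4-byte sequence.
Byte 1: 0xF0 = 11110000, payload 000 (3 bits).
Byte 2: 0x90 = 10010000 (10xxxxxx ✓), payload 010000.
Byte 3: 0x8C = 10001100 (10xxxxxx ✓), payload 001100.
Byte 4: 0x94 = 10010100 (10xxxxxx ✓), payload 010100.
Concatenate: 000010000001100010100 = 0x10314 (21 bits → U+10314).

U+10314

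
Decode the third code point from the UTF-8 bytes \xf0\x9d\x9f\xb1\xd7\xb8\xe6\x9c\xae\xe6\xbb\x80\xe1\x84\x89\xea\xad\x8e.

Offset 0: leading byte 0xF0 = 11110000 → 4-byte char #1 = F0 9D 9F B1.
Offset 4: leading byte 0xD7 = 11010111 → 2-byte char #2 = D7 B8.
Offset 6: leading byte 0xE6 = 11100110 → 3-byte char #3 = E6 9C AE.
Leading byte 0xE6 = 11100110 matches 1110xxxx → 3-byte sequence.
Byte 1: 0xE6 = 11100110, payload 0110 (4 bits).
Byte 2: 0x9C = 10011100 (10xxxxxx ✓), payload 011100.
Byte 3: 0xAE = 10101110 (10xxxxxx ✓), payload 101110.
Concatenate: 0110011100101110 = 0x672E (16 bits → U+672E).

U+672E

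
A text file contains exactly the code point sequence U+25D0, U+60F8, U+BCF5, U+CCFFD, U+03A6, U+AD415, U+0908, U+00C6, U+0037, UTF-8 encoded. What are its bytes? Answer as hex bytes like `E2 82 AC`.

E2 97 90 E6 83 B8 EB B3 B5 F3 8C BF BD CE A6 F2 AD 90 95 E0 A4 88 C3 86 37

U+25D0: 3-byte form → E2 97 90.
U+60F8: 3-byte form → E6 83 B8.
U+BCF5: 3-byte form → EB B3 B5.
U+CCFFD: 4-byte form → F3 8C BF BD.
U+03A6: 2-byte form → CE A6.
U+AD415: 4-byte form → F2 AD 90 95.
U+0908: 3-byte form → E0 A4 88.
U+00C6: 2-byte form → C3 86.
U+0037: 1-byte form → 37.
Concatenated (25 bytes): E2 97 90 E6 83 B8 EB B3 B5 F3 8C BF BD CE A6 F2 AD 90 95 E0 A4 88 C3 86 37.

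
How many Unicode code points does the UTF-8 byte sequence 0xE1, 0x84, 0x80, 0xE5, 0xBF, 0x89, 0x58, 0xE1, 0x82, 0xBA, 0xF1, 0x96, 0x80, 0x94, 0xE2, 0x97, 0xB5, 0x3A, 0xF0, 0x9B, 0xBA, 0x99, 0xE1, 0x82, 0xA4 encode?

Byte at offset 0: 0xE1 = 11100001 → 3-byte char (#1). Advance 3.
Byte at offset 3: 0xE5 = 11100101 → 3-byte char (#2). Advance 3.
Byte at offset 6: 0x58 = 01011000 → 1-byte char (#3). Advance 1.
Byte at offset 7: 0xE1 = 11100001 → 3-byte char (#4). Advance 3.
Byte at offset 10: 0xF1 = 11110001 → 4-byte char (#5). Advance 4.
Byte at offset 14: 0xE2 = 11100010 → 3-byte char (#6). Advance 3.
Byte at offset 17: 0x3A = 00111010 → 1-byte char (#7). Advance 1.
Byte at offset 18: 0xF0 = 11110000 → 4-byte char (#8). Advance 4.
Byte at offset 22: 0xE1 = 11100001 → 3-byte char (#9). Advance 3.
Reached end at offset 25 after 9 code points.

9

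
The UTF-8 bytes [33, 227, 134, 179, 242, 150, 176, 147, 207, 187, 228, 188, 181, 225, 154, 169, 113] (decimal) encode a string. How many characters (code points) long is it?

Byte at offset 0: 0x21 = 00100001 → 1-byte char (#1). Advance 1.
Byte at offset 1: 0xE3 = 11100011 → 3-byte char (#2). Advance 3.
Byte at offset 4: 0xF2 = 11110010 → 4-byte char (#3). Advance 4.
Byte at offset 8: 0xCF = 11001111 → 2-byte char (#4). Advance 2.
Byte at offset 10: 0xE4 = 11100100 → 3-byte char (#5). Advance 3.
Byte at offset 13: 0xE1 = 11100001 → 3-byte char (#6). Advance 3.
Byte at offset 16: 0x71 = 01110001 → 1-byte char (#7). Advance 1.
Reached end at offset 17 after 7 code points.

7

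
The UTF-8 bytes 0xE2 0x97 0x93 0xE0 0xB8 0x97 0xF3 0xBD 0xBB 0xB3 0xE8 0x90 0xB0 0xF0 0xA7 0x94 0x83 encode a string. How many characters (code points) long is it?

5

Byte at offset 0: 0xE2 = 11100010 → 3-byte char (#1). Advance 3.
Byte at offset 3: 0xE0 = 11100000 → 3-byte char (#2). Advance 3.
Byte at offset 6: 0xF3 = 11110011 → 4-byte char (#3). Advance 4.
Byte at offset 10: 0xE8 = 11101000 → 3-byte char (#4). Advance 3.
Byte at offset 13: 0xF0 = 11110000 → 4-byte char (#5). Advance 4.
Reached end at offset 17 after 5 code points.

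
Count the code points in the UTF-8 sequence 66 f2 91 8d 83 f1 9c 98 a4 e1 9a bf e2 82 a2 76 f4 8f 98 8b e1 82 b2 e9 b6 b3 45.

10

Byte at offset 0: 0x66 = 01100110 → 1-byte char (#1). Advance 1.
Byte at offset 1: 0xF2 = 11110010 → 4-byte char (#2). Advance 4.
Byte at offset 5: 0xF1 = 11110001 → 4-byte char (#3). Advance 4.
Byte at offset 9: 0xE1 = 11100001 → 3-byte char (#4). Advance 3.
Byte at offset 12: 0xE2 = 11100010 → 3-byte char (#5). Advance 3.
Byte at offset 15: 0x76 = 01110110 → 1-byte char (#6). Advance 1.
Byte at offset 16: 0xF4 = 11110100 → 4-byte char (#7). Advance 4.
Byte at offset 20: 0xE1 = 11100001 → 3-byte char (#8). Advance 3.
Byte at offset 23: 0xE9 = 11101001 → 3-byte char (#9). Advance 3.
Byte at offset 26: 0x45 = 01000101 → 1-byte char (#10). Advance 1.
Reached end at offset 27 after 10 code points.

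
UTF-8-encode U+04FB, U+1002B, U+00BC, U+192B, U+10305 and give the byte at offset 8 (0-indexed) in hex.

U+04FB → 2-byte form D3 BB at offsets 0–1.
U+1002B → 4-byte form F0 90 80 AB at offsets 2–5.
U+00BC → 2-byte form C2 BC at offsets 6–7.
U+192B → 3-byte form E1 A4 AB at offsets 8–10.
Offset 8 falls in char 4's range; it's byte 1 of E1 A4 AB = 0xE1.

0xE1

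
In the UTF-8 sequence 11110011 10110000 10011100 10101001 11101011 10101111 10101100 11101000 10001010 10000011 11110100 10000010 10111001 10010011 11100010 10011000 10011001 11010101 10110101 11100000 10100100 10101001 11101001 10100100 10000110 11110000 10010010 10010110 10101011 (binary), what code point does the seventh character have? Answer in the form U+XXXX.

U+0929

Offset 0: leading byte 0xF3 = 11110011 → 4-byte char #1 = F3 B0 9C A9.
Offset 4: leading byte 0xEB = 11101011 → 3-byte char #2 = EB AF AC.
Offset 7: leading byte 0xE8 = 11101000 → 3-byte char #3 = E8 8A 83.
Offset 10: leading byte 0xF4 = 11110100 → 4-byte char #4 = F4 82 B9 93.
Offset 14: leading byte 0xE2 = 11100010 → 3-byte char #5 = E2 98 99.
Offset 17: leading byte 0xD5 = 11010101 → 2-byte char #6 = D5 B5.
Offset 19: leading byte 0xE0 = 11100000 → 3-byte char #7 = E0 A4 A9.
Leading byte 0xE0 = 11100000 matches 1110xxxx → 3-byte sequence.
Byte 1: 0xE0 = 11100000, payload 0000 (4 bits).
Byte 2: 0xA4 = 10100100 (10xxxxxx ✓), payload 100100.
Byte 3: 0xA9 = 10101001 (10xxxxxx ✓), payload 101001.
Concatenate: 0000100100101001 = 0x929 (16 bits → U+0929).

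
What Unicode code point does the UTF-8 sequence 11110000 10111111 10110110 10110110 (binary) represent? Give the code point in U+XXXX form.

U+3FDB6

Leading byte 0xF0 = 11110000 matches 11110xxx → 4-byte sequence.
Byte 1: 0xF0 = 11110000, payload 000 (3 bits).
Byte 2: 0xBF = 10111111 (10xxxxxx ✓), payload 111111.
Byte 3: 0xB6 = 10110110 (10xxxxxx ✓), payload 110110.
Byte 4: 0xB6 = 10110110 (10xxxxxx ✓), payload 110110.
Concatenate: 000111111110110110110 = 0x3FDB6 (21 bits → U+3FDB6).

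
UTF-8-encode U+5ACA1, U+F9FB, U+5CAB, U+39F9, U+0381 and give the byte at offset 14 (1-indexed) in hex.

0xCE

1-indexed offset 14 is 0-indexed offset 13.
U+5ACA1 → 4-byte form F1 9A B2 A1 at offsets 0–3.
U+F9FB → 3-byte form EF A7 BB at offsets 4–6.
U+5CAB → 3-byte form E5 B2 AB at offsets 7–9.
U+39F9 → 3-byte form E3 A7 B9 at offsets 10–12.
U+0381 → 2-byte form CE 81 at offsets 13–14.
Offset 13 falls in char 5's range; it's byte 1 of CE 81 = 0xCE.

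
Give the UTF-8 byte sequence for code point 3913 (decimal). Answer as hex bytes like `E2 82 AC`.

U+0F49 = 0xF49 = 3913 decimal. In range U+0800–U+FFFF → 3-byte form: 1110xxxx 10xxxxxx 10xxxxxx.
Binary (16 bits): 0000111101001001.
Split 4+6+6: 0000 | 111101 | 001001.
Byte 1: 11100000 = 0xE0.
Byte 2: 10111101 = 0xBD.
Byte 3: 10001001 = 0x89.

E0 BD 89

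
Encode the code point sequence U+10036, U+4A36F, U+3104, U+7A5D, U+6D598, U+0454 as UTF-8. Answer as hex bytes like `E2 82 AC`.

F0 90 80 B6 F1 8A 8D AF E3 84 84 E7 A9 9D F1 AD 96 98 D1 94

U+10036: 4-byte form → F0 90 80 B6.
U+4A36F: 4-byte form → F1 8A 8D AF.
U+3104: 3-byte form → E3 84 84.
U+7A5D: 3-byte form → E7 A9 9D.
U+6D598: 4-byte form → F1 AD 96 98.
U+0454: 2-byte form → D1 94.
Concatenated (20 bytes): F0 90 80 B6 F1 8A 8D AF E3 84 84 E7 A9 9D F1 AD 96 98 D1 94.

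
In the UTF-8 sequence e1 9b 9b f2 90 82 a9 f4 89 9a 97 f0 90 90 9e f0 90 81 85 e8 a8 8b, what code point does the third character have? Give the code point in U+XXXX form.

U+109697

Offset 0: leading byte 0xE1 = 11100001 → 3-byte char #1 = E1 9B 9B.
Offset 3: leading byte 0xF2 = 11110010 → 4-byte char #2 = F2 90 82 A9.
Offset 7: leading byte 0xF4 = 11110100 → 4-byte char #3 = F4 89 9A 97.
Leading byte 0xF4 = 11110100 matches 11110xxx → 4-byte sequence.
Byte 1: 0xF4 = 11110100, payload 100 (3 bits).
Byte 2: 0x89 = 10001001 (10xxxxxx ✓), payload 001001.
Byte 3: 0x9A = 10011010 (10xxxxxx ✓), payload 011010.
Byte 4: 0x97 = 10010111 (10xxxxxx ✓), payload 010111.
Concatenate: 100001001011010010111 = 0x109697 (21 bits → U+109697).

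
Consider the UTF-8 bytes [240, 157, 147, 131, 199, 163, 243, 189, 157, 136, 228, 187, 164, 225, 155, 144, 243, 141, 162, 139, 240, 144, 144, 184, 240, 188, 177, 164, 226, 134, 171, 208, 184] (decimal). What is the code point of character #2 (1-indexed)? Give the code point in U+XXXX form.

Offset 0: leading byte 0xF0 = 11110000 → 4-byte char #1 = F0 9D 93 83.
Offset 4: leading byte 0xC7 = 11000111 → 2-byte char #2 = C7 A3.
Leading byte 0xC7 = 11000111 matches 110xxxxx → 2-byte sequence.
Byte 1: 0xC7 = 11000111, payload 00111 (5 bits).
Byte 2: 0xA3 = 10100011 (10xxxxxx ✓), payload 100011.
Concatenate: 00111100011 = 0x1E3 (11 bits → U+01E3).

U+01E3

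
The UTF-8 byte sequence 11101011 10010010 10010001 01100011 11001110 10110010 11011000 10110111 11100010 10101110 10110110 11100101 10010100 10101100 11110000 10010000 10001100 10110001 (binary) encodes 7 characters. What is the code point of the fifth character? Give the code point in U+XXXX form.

U+2BB6

Offset 0: leading byte 0xEB = 11101011 → 3-byte char #1 = EB 92 91.
Offset 3: leading byte 0x63 = 01100011 → 1-byte char #2 = 63.
Offset 4: leading byte 0xCE = 11001110 → 2-byte char #3 = CE B2.
Offset 6: leading byte 0xD8 = 11011000 → 2-byte char #4 = D8 B7.
Offset 8: leading byte 0xE2 = 11100010 → 3-byte char #5 = E2 AE B6.
Leading byte 0xE2 = 11100010 matches 1110xxxx → 3-byte sequence.
Byte 1: 0xE2 = 11100010, payload 0010 (4 bits).
Byte 2: 0xAE = 10101110 (10xxxxxx ✓), payload 101110.
Byte 3: 0xB6 = 10110110 (10xxxxxx ✓), payload 110110.
Concatenate: 0010101110110110 = 0x2BB6 (16 bits → U+2BB6).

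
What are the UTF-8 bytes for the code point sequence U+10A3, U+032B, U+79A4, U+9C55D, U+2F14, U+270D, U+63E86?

U+10A3: 3-byte form → E1 82 A3.
U+032B: 2-byte form → CC AB.
U+79A4: 3-byte form → E7 A6 A4.
U+9C55D: 4-byte form → F2 9C 95 9D.
U+2F14: 3-byte form → E2 BC 94.
U+270D: 3-byte form → E2 9C 8D.
U+63E86: 4-byte form → F1 A3 BA 86.
Concatenated (22 bytes): E1 82 A3 CC AB E7 A6 A4 F2 9C 95 9D E2 BC 94 E2 9C 8D F1 A3 BA 86.

E1 82 A3 CC AB E7 A6 A4 F2 9C 95 9D E2 BC 94 E2 9C 8D F1 A3 BA 86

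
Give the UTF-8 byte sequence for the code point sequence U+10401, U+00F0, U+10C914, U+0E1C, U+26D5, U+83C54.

U+10401: 4-byte form → F0 90 90 81.
U+00F0: 2-byte form → C3 B0.
U+10C914: 4-byte form → F4 8C A4 94.
U+0E1C: 3-byte form → E0 B8 9C.
U+26D5: 3-byte form → E2 9B 95.
U+83C54: 4-byte form → F2 83 B1 94.
Concatenated (20 bytes): F0 90 90 81 C3 B0 F4 8C A4 94 E0 B8 9C E2 9B 95 F2 83 B1 94.

F0 90 90 81 C3 B0 F4 8C A4 94 E0 B8 9C E2 9B 95 F2 83 B1 94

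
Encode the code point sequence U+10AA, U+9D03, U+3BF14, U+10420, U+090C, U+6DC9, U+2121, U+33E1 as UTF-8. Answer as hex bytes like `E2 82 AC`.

U+10AA: 3-byte form → E1 82 AA.
U+9D03: 3-byte form → E9 B4 83.
U+3BF14: 4-byte form → F0 BB BC 94.
U+10420: 4-byte form → F0 90 90 A0.
U+090C: 3-byte form → E0 A4 8C.
U+6DC9: 3-byte form → E6 B7 89.
U+2121: 3-byte form → E2 84 A1.
U+33E1: 3-byte form → E3 8F A1.
Concatenated (26 bytes): E1 82 AA E9 B4 83 F0 BB BC 94 F0 90 90 A0 E0 A4 8C E6 B7 89 E2 84 A1 E3 8F A1.

E1 82 AA E9 B4 83 F0 BB BC 94 F0 90 90 A0 E0 A4 8C E6 B7 89 E2 84 A1 E3 8F A1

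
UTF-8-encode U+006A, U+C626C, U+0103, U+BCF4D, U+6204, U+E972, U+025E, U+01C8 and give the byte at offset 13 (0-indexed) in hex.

U+006A → 1-byte form 6A at offsets 0–0.
U+C626C → 4-byte form F3 86 89 AC at offsets 1–4.
U+0103 → 2-byte form C4 83 at offsets 5–6.
U+BCF4D → 4-byte form F2 BC BD 8D at offsets 7–10.
U+6204 → 3-byte form E6 88 84 at offsets 11–13.
Offset 13 falls in char 5's range; it's byte 3 of E6 88 84 = 0x84.

0x84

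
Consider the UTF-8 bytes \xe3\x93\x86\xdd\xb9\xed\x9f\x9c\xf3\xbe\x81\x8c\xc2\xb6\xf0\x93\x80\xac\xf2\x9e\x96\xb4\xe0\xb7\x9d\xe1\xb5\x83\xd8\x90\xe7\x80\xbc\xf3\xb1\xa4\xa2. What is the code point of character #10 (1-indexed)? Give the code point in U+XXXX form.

Offset 0: leading byte 0xE3 = 11100011 → 3-byte char #1 = E3 93 86.
Offset 3: leading byte 0xDD = 11011101 → 2-byte char #2 = DD B9.
Offset 5: leading byte 0xED = 11101101 → 3-byte char #3 = ED 9F 9C.
Offset 8: leading byte 0xF3 = 11110011 → 4-byte char #4 = F3 BE 81 8C.
Offset 12: leading byte 0xC2 = 11000010 → 2-byte char #5 = C2 B6.
Offset 14: leading byte 0xF0 = 11110000 → 4-byte char #6 = F0 93 80 AC.
Offset 18: leading byte 0xF2 = 11110010 → 4-byte char #7 = F2 9E 96 B4.
Offset 22: leading byte 0xE0 = 11100000 → 3-byte char #8 = E0 B7 9D.
Offset 25: leading byte 0xE1 = 11100001 → 3-byte char #9 = E1 B5 83.
Offset 28: leading byte 0xD8 = 11011000 → 2-byte char #10 = D8 90.
Leading byte 0xD8 = 11011000 matches 110xxxxx → 2-byte sequence.
Byte 1: 0xD8 = 11011000, payload 11000 (5 bits).
Byte 2: 0x90 = 10010000 (10xxxxxx ✓), payload 010000.
Concatenate: 11000010000 = 0x610 (11 bits → U+0610).

U+0610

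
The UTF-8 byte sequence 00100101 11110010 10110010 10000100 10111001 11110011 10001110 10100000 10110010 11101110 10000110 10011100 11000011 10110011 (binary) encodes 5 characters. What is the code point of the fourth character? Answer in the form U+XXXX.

U+E19C

Offset 0: leading byte 0x25 = 00100101 → 1-byte char #1 = 25.
Offset 1: leading byte 0xF2 = 11110010 → 4-byte char #2 = F2 B2 84 B9.
Offset 5: leading byte 0xF3 = 11110011 → 4-byte char #3 = F3 8E A0 B2.
Offset 9: leading byte 0xEE = 11101110 → 3-byte char #4 = EE 86 9C.
Leading byte 0xEE = 11101110 matches 1110xxxx → 3-byte sequence.
Byte 1: 0xEE = 11101110, payload 1110 (4 bits).
Byte 2: 0x86 = 10000110 (10xxxxxx ✓), payload 000110.
Byte 3: 0x9C = 10011100 (10xxxxxx ✓), payload 011100.
Concatenate: 1110000110011100 = 0xE19C (16 bits → U+E19C).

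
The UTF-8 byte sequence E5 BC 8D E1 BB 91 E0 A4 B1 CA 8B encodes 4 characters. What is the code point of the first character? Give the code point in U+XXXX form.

Offset 0: leading byte 0xE5 = 11100101 → 3-byte char #1 = E5 BC 8D.
Leading byte 0xE5 = 11100101 matches 1110xxxx → 3-byte sequence.
Byte 1: 0xE5 = 11100101, payload 0101 (4 bits).
Byte 2: 0xBC = 10111100 (10xxxxxx ✓), payload 111100.
Byte 3: 0x8D = 10001101 (10xxxxxx ✓), payload 001101.
Concatenate: 0101111100001101 = 0x5F0D (16 bits → U+5F0D).

U+5F0D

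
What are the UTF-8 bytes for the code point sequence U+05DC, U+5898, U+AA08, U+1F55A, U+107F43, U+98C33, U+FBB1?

D7 9C E5 A2 98 EA A8 88 F0 9F 95 9A F4 87 BD 83 F2 98 B0 B3 EF AE B1

U+05DC: 2-byte form → D7 9C.
U+5898: 3-byte form → E5 A2 98.
U+AA08: 3-byte form → EA A8 88.
U+1F55A: 4-byte form → F0 9F 95 9A.
U+107F43: 4-byte form → F4 87 BD 83.
U+98C33: 4-byte form → F2 98 B0 B3.
U+FBB1: 3-byte form → EF AE B1.
Concatenated (23 bytes): D7 9C E5 A2 98 EA A8 88 F0 9F 95 9A F4 87 BD 83 F2 98 B0 B3 EF AE B1.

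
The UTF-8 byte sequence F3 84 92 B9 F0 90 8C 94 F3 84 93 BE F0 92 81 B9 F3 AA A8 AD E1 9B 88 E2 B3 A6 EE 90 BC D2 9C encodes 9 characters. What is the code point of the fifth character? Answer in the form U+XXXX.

U+EAA2D

Offset 0: leading byte 0xF3 = 11110011 → 4-byte char #1 = F3 84 92 B9.
Offset 4: leading byte 0xF0 = 11110000 → 4-byte char #2 = F0 90 8C 94.
Offset 8: leading byte 0xF3 = 11110011 → 4-byte char #3 = F3 84 93 BE.
Offset 12: leading byte 0xF0 = 11110000 → 4-byte char #4 = F0 92 81 B9.
Offset 16: leading byte 0xF3 = 11110011 → 4-byte char #5 = F3 AA A8 AD.
Leading byte 0xF3 = 11110011 matches 11110xxx → 4-byte sequence.
Byte 1: 0xF3 = 11110011, payload 011 (3 bits).
Byte 2: 0xAA = 10101010 (10xxxxxx ✓), payload 101010.
Byte 3: 0xA8 = 10101000 (10xxxxxx ✓), payload 101000.
Byte 4: 0xAD = 10101101 (10xxxxxx ✓), payload 101101.
Concatenate: 011101010101000101101 = 0xEAA2D (21 bits → U+EAA2D).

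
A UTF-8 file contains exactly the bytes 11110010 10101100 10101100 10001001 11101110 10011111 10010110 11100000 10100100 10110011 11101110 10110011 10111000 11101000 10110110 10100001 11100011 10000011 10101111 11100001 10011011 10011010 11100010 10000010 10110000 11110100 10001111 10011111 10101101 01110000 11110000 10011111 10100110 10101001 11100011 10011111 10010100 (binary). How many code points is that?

Byte at offset 0: 0xF2 = 11110010 → 4-byte char (#1). Advance 4.
Byte at offset 4: 0xEE = 11101110 → 3-byte char (#2). Advance 3.
Byte at offset 7: 0xE0 = 11100000 → 3-byte char (#3). Advance 3.
Byte at offset 10: 0xEE = 11101110 → 3-byte char (#4). Advance 3.
Byte at offset 13: 0xE8 = 11101000 → 3-byte char (#5). Advance 3.
Byte at offset 16: 0xE3 = 11100011 → 3-byte char (#6). Advance 3.
Byte at offset 19: 0xE1 = 11100001 → 3-byte char (#7). Advance 3.
Byte at offset 22: 0xE2 = 11100010 → 3-byte char (#8). Advance 3.
Byte at offset 25: 0xF4 = 11110100 → 4-byte char (#9). Advance 4.
Byte at offset 29: 0x70 = 01110000 → 1-byte char (#10). Advance 1.
Byte at offset 30: 0xF0 = 11110000 → 4-byte char (#11). Advance 4.
Byte at offset 34: 0xE3 = 11100011 → 3-byte char (#12). Advance 3.
Reached end at offset 37 after 12 code points.

12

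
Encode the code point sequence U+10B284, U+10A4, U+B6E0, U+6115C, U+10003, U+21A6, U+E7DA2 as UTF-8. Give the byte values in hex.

F4 8B 8A 84 E1 82 A4 EB 9B A0 F1 A1 85 9C F0 90 80 83 E2 86 A6 F3 A7 B6 A2

U+10B284: 4-byte form → F4 8B 8A 84.
U+10A4: 3-byte form → E1 82 A4.
U+B6E0: 3-byte form → EB 9B A0.
U+6115C: 4-byte form → F1 A1 85 9C.
U+10003: 4-byte form → F0 90 80 83.
U+21A6: 3-byte form → E2 86 A6.
U+E7DA2: 4-byte form → F3 A7 B6 A2.
Concatenated (25 bytes): F4 8B 8A 84 E1 82 A4 EB 9B A0 F1 A1 85 9C F0 90 80 83 E2 86 A6 F3 A7 B6 A2.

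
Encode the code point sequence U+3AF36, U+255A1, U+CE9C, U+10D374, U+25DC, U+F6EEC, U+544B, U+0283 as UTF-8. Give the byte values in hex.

U+3AF36: 4-byte form → F0 BA BC B6.
U+255A1: 4-byte form → F0 A5 96 A1.
U+CE9C: 3-byte form → EC BA 9C.
U+10D374: 4-byte form → F4 8D 8D B4.
U+25DC: 3-byte form → E2 97 9C.
U+F6EEC: 4-byte form → F3 B6 BB AC.
U+544B: 3-byte form → E5 91 8B.
U+0283: 2-byte form → CA 83.
Concatenated (27 bytes): F0 BA BC B6 F0 A5 96 A1 EC BA 9C F4 8D 8D B4 E2 97 9C F3 B6 BB AC E5 91 8B CA 83.

F0 BA BC B6 F0 A5 96 A1 EC BA 9C F4 8D 8D B4 E2 97 9C F3 B6 BB AC E5 91 8B CA 83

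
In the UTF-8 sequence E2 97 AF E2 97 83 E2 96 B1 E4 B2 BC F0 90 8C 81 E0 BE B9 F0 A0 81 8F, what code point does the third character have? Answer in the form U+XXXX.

Offset 0: leading byte 0xE2 = 11100010 → 3-byte char #1 = E2 97 AF.
Offset 3: leading byte 0xE2 = 11100010 → 3-byte char #2 = E2 97 83.
Offset 6: leading byte 0xE2 = 11100010 → 3-byte char #3 = E2 96 B1.
Leading byte 0xE2 = 11100010 matches 1110xxxx → 3-byte sequence.
Byte 1: 0xE2 = 11100010, payload 0010 (4 bits).
Byte 2: 0x96 = 10010110 (10xxxxxx ✓), payload 010110.
Byte 3: 0xB1 = 10110001 (10xxxxxx ✓), payload 110001.
Concatenate: 0010010110110001 = 0x25B1 (16 bits → U+25B1).

U+25B1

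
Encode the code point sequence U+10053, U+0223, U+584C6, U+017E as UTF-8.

F0 90 81 93 C8 A3 F1 98 93 86 C5 BE

U+10053: 4-byte form → F0 90 81 93.
U+0223: 2-byte form → C8 A3.
U+584C6: 4-byte form → F1 98 93 86.
U+017E: 2-byte form → C5 BE.
Concatenated (12 bytes): F0 90 81 93 C8 A3 F1 98 93 86 C5 BE.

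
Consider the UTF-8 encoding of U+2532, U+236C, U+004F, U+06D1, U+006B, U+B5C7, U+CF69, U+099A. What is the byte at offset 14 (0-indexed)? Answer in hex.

U+2532 → 3-byte form E2 94 B2 at offsets 0–2.
U+236C → 3-byte form E2 8D AC at offsets 3–5.
U+004F → 1-byte form 4F at offsets 6–6.
U+06D1 → 2-byte form DB 91 at offsets 7–8.
U+006B → 1-byte form 6B at offsets 9–9.
U+B5C7 → 3-byte form EB 97 87 at offsets 10–12.
U+CF69 → 3-byte form EC BD A9 at offsets 13–15.
Offset 14 falls in char 7's range; it's byte 2 of EC BD A9 = 0xBD.

0xBD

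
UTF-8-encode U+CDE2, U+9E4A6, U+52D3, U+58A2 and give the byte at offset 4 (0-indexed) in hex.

0x9E

U+CDE2 → 3-byte form EC B7 A2 at offsets 0–2.
U+9E4A6 → 4-byte form F2 9E 92 A6 at offsets 3–6.
Offset 4 falls in char 2's range; it's byte 2 of F2 9E 92 A6 = 0x9E.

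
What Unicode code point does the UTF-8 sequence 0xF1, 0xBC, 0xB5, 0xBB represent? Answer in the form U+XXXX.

U+7CD7B

Leading byte 0xF1 = 11110001 matches 11110xxx → 4-byte sequence.
Byte 1: 0xF1 = 11110001, payload 001 (3 bits).
Byte 2: 0xBC = 10111100 (10xxxxxx ✓), payload 111100.
Byte 3: 0xB5 = 10110101 (10xxxxxx ✓), payload 110101.
Byte 4: 0xBB = 10111011 (10xxxxxx ✓), payload 111011.
Concatenate: 001111100110101111011 = 0x7CD7B (21 bits → U+7CD7B).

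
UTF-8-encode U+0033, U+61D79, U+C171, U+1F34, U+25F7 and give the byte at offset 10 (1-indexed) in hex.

1-indexed offset 10 is 0-indexed offset 9.
U+0033 → 1-byte form 33 at offsets 0–0.
U+61D79 → 4-byte form F1 A1 B5 B9 at offsets 1–4.
U+C171 → 3-byte form EC 85 B1 at offsets 5–7.
U+1F34 → 3-byte form E1 BC B4 at offsets 8–10.
Offset 9 falls in char 4's range; it's byte 2 of E1 BC B4 = 0xBC.

0xBC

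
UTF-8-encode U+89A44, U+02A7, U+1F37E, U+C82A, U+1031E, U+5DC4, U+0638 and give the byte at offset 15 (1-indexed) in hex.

0x90

1-indexed offset 15 is 0-indexed offset 14.
U+89A44 → 4-byte form F2 89 A9 84 at offsets 0–3.
U+02A7 → 2-byte form CA A7 at offsets 4–5.
U+1F37E → 4-byte form F0 9F 8D BE at offsets 6–9.
U+C82A → 3-byte form EC A0 AA at offsets 10–12.
U+1031E → 4-byte form F0 90 8C 9E at offsets 13–16.
Offset 14 falls in char 5's range; it's byte 2 of F0 90 8C 9E = 0x90.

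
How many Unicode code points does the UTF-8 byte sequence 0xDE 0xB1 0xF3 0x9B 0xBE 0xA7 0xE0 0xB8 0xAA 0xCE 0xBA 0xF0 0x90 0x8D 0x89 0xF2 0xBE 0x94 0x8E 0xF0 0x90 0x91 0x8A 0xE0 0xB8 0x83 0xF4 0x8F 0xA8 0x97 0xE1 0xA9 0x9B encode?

Byte at offset 0: 0xDE = 11011110 → 2-byte char (#1). Advance 2.
Byte at offset 2: 0xF3 = 11110011 → 4-byte char (#2). Advance 4.
Byte at offset 6: 0xE0 = 11100000 → 3-byte char (#3). Advance 3.
Byte at offset 9: 0xCE = 11001110 → 2-byte char (#4). Advance 2.
Byte at offset 11: 0xF0 = 11110000 → 4-byte char (#5). Advance 4.
Byte at offset 15: 0xF2 = 11110010 → 4-byte char (#6). Advance 4.
Byte at offset 19: 0xF0 = 11110000 → 4-byte char (#7). Advance 4.
Byte at offset 23: 0xE0 = 11100000 → 3-byte char (#8). Advance 3.
Byte at offset 26: 0xF4 = 11110100 → 4-byte char (#9). Advance 4.
Byte at offset 30: 0xE1 = 11100001 → 3-byte char (#10). Advance 3.
Reached end at offset 33 after 10 code points.

10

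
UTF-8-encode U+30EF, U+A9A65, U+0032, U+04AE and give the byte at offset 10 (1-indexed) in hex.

0xAE

1-indexed offset 10 is 0-indexed offset 9.
U+30EF → 3-byte form E3 83 AF at offsets 0–2.
U+A9A65 → 4-byte form F2 A9 A9 A5 at offsets 3–6.
U+0032 → 1-byte form 32 at offsets 7–7.
U+04AE → 2-byte form D2 AE at offsets 8–9.
Offset 9 falls in char 4's range; it's byte 2 of D2 AE = 0xAE.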